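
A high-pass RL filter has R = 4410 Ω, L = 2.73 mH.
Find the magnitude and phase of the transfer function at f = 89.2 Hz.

Step 1 — Angular frequency: ω = 2π·89.2 = 560.5 rad/s.
Step 2 — Transfer function: H(jω) = jωL/(R + jωL).
Step 3 — Numerator jωL = j·1.53; denominator R + jωL = 4410 + j1.53.
Step 4 — H = 1.204e-07 + j0.000347.
Step 5 — Magnitude: |H| = 0.000347 (-69.2 dB); phase: φ = 90.0°.

|H| = 0.000347 (-69.2 dB), φ = 90.0°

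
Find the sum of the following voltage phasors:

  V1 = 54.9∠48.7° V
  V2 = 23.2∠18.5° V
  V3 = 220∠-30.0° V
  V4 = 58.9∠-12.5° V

Step 1 — Convert each phasor to rectangular form:
  V1 = 54.9·(cos(48.7°) + j·sin(48.7°)) = 36.23 + j41.24 V
  V2 = 23.2·(cos(18.5°) + j·sin(18.5°)) = 22 + j7.361 V
  V3 = 220·(cos(-30.0°) + j·sin(-30.0°)) = 190.5 - j110 V
  V4 = 58.9·(cos(-12.5°) + j·sin(-12.5°)) = 57.5 - j12.75 V
Step 2 — Sum components: V_total = 306.3 - j74.14 V.
Step 3 — Convert to polar: |V_total| = 315.1 V, ∠V_total = -13.6°.

V_total = 315.1∠-13.6° V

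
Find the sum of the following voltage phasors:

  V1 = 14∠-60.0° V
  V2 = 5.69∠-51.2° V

Step 1 — Convert each phasor to rectangular form:
  V1 = 14·(cos(-60.0°) + j·sin(-60.0°)) = 7 - j12.12 V
  V2 = 5.69·(cos(-51.2°) + j·sin(-51.2°)) = 3.565 - j4.434 V
Step 2 — Sum components: V_total = 10.57 - j16.56 V.
Step 3 — Convert to polar: |V_total| = 19.64 V, ∠V_total = -57.5°.

V_total = 19.64∠-57.5° V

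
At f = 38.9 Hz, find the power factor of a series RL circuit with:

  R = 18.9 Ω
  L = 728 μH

Step 1 — Angular frequency: ω = 2π·f = 2π·38.9 = 244.4 rad/s.
Step 2 — Component impedances:
  R: Z = R = 18.9 Ω
  L: Z = jωL = j·244.4·0.000728 = 0 + j0.1779 Ω
Step 3 — Series combination: Z_total = R + L = 18.9 + j0.1779 Ω = 18.9∠0.5° Ω.
Step 4 — Power factor: PF = cos(φ) = Re(Z)/|Z| = 18.9/18.9 = 1.
Step 5 — Type: Im(Z) = 0.1779 ⇒ lagging (phase φ = 0.5°).

PF = 1 (lagging, φ = 0.5°)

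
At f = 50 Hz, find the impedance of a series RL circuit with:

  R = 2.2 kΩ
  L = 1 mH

Step 1 — Angular frequency: ω = 2π·f = 2π·50 = 314.2 rad/s.
Step 2 — Component impedances:
  R: Z = R = 2200 Ω
  L: Z = jωL = j·314.2·0.001 = 0 + j0.3142 Ω
Step 3 — Series combination: Z_total = R + L = 2200 + j0.3142 Ω = 2200∠0.0° Ω.

Z = 2200 + j0.3142 Ω = 2200∠0.0° Ω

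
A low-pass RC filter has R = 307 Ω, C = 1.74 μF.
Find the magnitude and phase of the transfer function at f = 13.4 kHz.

Step 1 — Angular frequency: ω = 2π·1.34e+04 = 8.419e+04 rad/s.
Step 2 — Transfer function: H(jω) = 1/(1 + jωRC).
Step 3 — Denominator: 1 + jωRC = 1 + j·8.419e+04·307·1.74e-06 = 1 + j44.98.
Step 4 — H = 0.0004941 - j0.02222.
Step 5 — Magnitude: |H| = 0.02223 (-33.1 dB); phase: φ = -88.7°.

|H| = 0.02223 (-33.1 dB), φ = -88.7°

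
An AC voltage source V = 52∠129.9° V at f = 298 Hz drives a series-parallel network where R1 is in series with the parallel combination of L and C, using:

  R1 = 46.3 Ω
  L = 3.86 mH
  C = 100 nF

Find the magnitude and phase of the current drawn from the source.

Step 1 — Angular frequency: ω = 2π·f = 2π·298 = 1872 rad/s.
Step 2 — Component impedances:
  R1: Z = R = 46.3 Ω
  L: Z = jωL = j·1872·0.00386 = 0 + j7.227 Ω
  C: Z = 1/(jωC) = -j/(ω·C) = 0 - j5341 Ω
Step 3 — Parallel branch: L || C = 1/(1/L + 1/C) = 0 + j7.237 Ω.
Step 4 — Series with R1: Z_total = R1 + (L || C) = 46.3 + j7.237 Ω = 46.86∠8.9° Ω.
Step 5 — Source phasor: V = 52∠129.9° V = -33.36 + j39.89 V.
Step 6 — Ohm's law: I = V / Z_total = (-33.36 + j39.89) / (46.3 + j7.237) = -0.5718 + j0.951 A.
Step 7 — Convert to polar: |I| = 1.11 A, ∠I = 121.0°.

I = 1.11∠121.0° A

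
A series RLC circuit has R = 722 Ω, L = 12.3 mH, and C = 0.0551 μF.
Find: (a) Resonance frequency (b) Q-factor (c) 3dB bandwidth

Step 1 — Resonance: ω₀ = 1/√(LC) = 1/√(0.0123·5.51e-08) = 3.841e+04 rad/s.
Step 2 — f₀ = ω₀/(2π) = 6114 Hz.
Step 3 — Series Q: Q = ω₀L/R = 3.841e+04·0.0123/722 = 0.6544.
Step 4 — Bandwidth: Δω = ω₀/Q = 5.87e+04 rad/s; BW = Δω/(2π) = 9342 Hz.

(a) f₀ = 6114 Hz  (b) Q = 0.6544  (c) BW = 9342 Hz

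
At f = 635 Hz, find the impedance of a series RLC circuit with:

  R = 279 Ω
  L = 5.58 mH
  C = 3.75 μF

Step 1 — Angular frequency: ω = 2π·f = 2π·635 = 3990 rad/s.
Step 2 — Component impedances:
  R: Z = R = 279 Ω
  L: Z = jωL = j·3990·0.00558 = 0 + j22.26 Ω
  C: Z = 1/(jωC) = -j/(ω·C) = 0 - j66.84 Ω
Step 3 — Series combination: Z_total = R + L + C = 279 - j44.57 Ω = 282.5∠-9.1° Ω.

Z = 279 - j44.57 Ω = 282.5∠-9.1° Ω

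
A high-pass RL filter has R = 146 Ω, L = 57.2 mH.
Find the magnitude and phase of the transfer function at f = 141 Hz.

Step 1 — Angular frequency: ω = 2π·141 = 885.9 rad/s.
Step 2 — Transfer function: H(jω) = jωL/(R + jωL).
Step 3 — Numerator jωL = j·50.68; denominator R + jωL = 146 + j50.68.
Step 4 — H = 0.1075 + j0.3098.
Step 5 — Magnitude: |H| = 0.3279 (-9.7 dB); phase: φ = 70.9°.

|H| = 0.3279 (-9.7 dB), φ = 70.9°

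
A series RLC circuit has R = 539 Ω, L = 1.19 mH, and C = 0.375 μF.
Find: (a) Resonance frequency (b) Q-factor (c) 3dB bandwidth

Step 1 — Resonance condition Im(Z)=0 gives ω₀ = 1/√(LC).
Step 2 — ω₀ = 1/√(0.00119·3.75e-07) = 4.734e+04 rad/s.
Step 3 — f₀ = ω₀/(2π) = 7534 Hz.
Step 4 — Series Q: Q = ω₀L/R = 4.734e+04·0.00119/539 = 0.1045.
Step 5 — 3dB bandwidth: Δω = ω₀/Q = 4.529e+05 rad/s; BW = Δω/(2π) = 7.209e+04 Hz.

(a) f₀ = 7534 Hz  (b) Q = 0.1045  (c) BW = 7.209e+04 Hz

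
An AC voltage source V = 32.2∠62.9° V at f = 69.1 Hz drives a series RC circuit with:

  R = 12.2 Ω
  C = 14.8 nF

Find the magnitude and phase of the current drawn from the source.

Step 1 — Angular frequency: ω = 2π·f = 2π·69.1 = 434.2 rad/s.
Step 2 — Component impedances:
  R: Z = R = 12.2 Ω
  C: Z = 1/(jωC) = -j/(ω·C) = 0 - j1.556e+05 Ω
Step 3 — Series combination: Z_total = R + C = 12.2 - j1.556e+05 Ω = 1.556e+05∠-90.0° Ω.
Step 4 — Source phasor: V = 32.2∠62.9° V = 14.67 + j28.66 V.
Step 5 — Ohm's law: I = V / Z_total = (14.67 + j28.66) / (12.2 - j1.556e+05) = -0.0001842 + j9.427e-05 A.
Step 6 — Convert to polar: |I| = 0.0002069 A, ∠I = 152.9°.

I = 0.0002069∠152.9° A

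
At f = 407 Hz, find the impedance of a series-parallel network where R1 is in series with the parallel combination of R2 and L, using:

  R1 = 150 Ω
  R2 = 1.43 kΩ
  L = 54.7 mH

Step 1 — Angular frequency: ω = 2π·f = 2π·407 = 2557 rad/s.
Step 2 — Component impedances:
  R1: Z = R = 150 Ω
  R2: Z = R = 1430 Ω
  L: Z = jωL = j·2557·0.0547 = 0 + j139.9 Ω
Step 3 — Parallel branch: R2 || L = 1/(1/R2 + 1/L) = 13.55 + j138.6 Ω.
Step 4 — Series with R1: Z_total = R1 + (R2 || L) = 163.6 + j138.6 Ω = 214.4∠40.3° Ω.

Z = 163.6 + j138.6 Ω = 214.4∠40.3° Ω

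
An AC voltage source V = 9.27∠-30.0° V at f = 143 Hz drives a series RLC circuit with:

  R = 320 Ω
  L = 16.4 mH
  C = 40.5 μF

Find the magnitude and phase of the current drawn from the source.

Step 1 — Angular frequency: ω = 2π·f = 2π·143 = 898.5 rad/s.
Step 2 — Component impedances:
  R: Z = R = 320 Ω
  L: Z = jωL = j·898.5·0.0164 = 0 + j14.74 Ω
  C: Z = 1/(jωC) = -j/(ω·C) = 0 - j27.48 Ω
Step 3 — Series combination: Z_total = R + L + C = 320 - j12.75 Ω = 320.3∠-2.3° Ω.
Step 4 — Source phasor: V = 9.27∠-30.0° V = 8.028 - j4.635 V.
Step 5 — Ohm's law: I = V / Z_total = (8.028 - j4.635) / (320 - j12.75) = 0.02562 - j0.01346 A.
Step 6 — Convert to polar: |I| = 0.02895 A, ∠I = -27.7°.

I = 0.02895∠-27.7° A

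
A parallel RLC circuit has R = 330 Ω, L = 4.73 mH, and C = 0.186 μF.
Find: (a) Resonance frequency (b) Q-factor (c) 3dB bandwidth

Step 1 — Resonance: ω₀ = 1/√(LC) = 1/√(0.00473·1.86e-07) = 3.371e+04 rad/s.
Step 2 — f₀ = ω₀/(2π) = 5366 Hz.
Step 3 — Parallel Q: Q = R/(ω₀L) = 330/(3.371e+04·0.00473) = 2.069.
Step 4 — Bandwidth: Δω = ω₀/Q = 1.629e+04 rad/s; BW = Δω/(2π) = 2593 Hz.

(a) f₀ = 5366 Hz  (b) Q = 2.069  (c) BW = 2593 Hz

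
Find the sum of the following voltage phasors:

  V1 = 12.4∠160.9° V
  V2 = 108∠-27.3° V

Step 1 — Convert each phasor to rectangular form:
  V1 = 12.4·(cos(160.9°) + j·sin(160.9°)) = -11.72 + j4.058 V
  V2 = 108·(cos(-27.3°) + j·sin(-27.3°)) = 95.97 - j49.53 V
Step 2 — Sum components: V_total = 84.25 - j45.48 V.
Step 3 — Convert to polar: |V_total| = 95.74 V, ∠V_total = -28.4°.

V_total = 95.74∠-28.4° V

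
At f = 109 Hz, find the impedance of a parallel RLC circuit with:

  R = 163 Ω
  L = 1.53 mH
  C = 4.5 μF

Step 1 — Angular frequency: ω = 2π·f = 2π·109 = 684.9 rad/s.
Step 2 — Component impedances:
  R: Z = R = 163 Ω
  L: Z = jωL = j·684.9·0.00153 = 0 + j1.048 Ω
  C: Z = 1/(jωC) = -j/(ω·C) = 0 - j324.5 Ω
Step 3 — Parallel combination: 1/Z_total = 1/R + 1/L + 1/C; Z_total = 0.00678 + j1.051 Ω = 1.051∠89.6° Ω.

Z = 0.00678 + j1.051 Ω = 1.051∠89.6° Ω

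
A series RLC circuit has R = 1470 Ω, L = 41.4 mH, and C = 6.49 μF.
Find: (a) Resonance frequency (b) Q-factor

Step 1 — Resonance condition Im(Z)=0 gives ω₀ = 1/√(LC).
Step 2 — ω₀ = 1/√(0.0414·6.49e-06) = 1929 rad/s.
Step 3 — f₀ = ω₀/(2π) = 307 Hz.
Step 4 — Series Q: Q = ω₀L/R = 1929·0.0414/1470 = 0.05433.

(a) f₀ = 307 Hz  (b) Q = 0.05433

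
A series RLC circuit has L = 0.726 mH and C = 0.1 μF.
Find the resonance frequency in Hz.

Step 1 — Resonance condition Im(Z)=0 gives ω₀ = 1/√(LC).
Step 2 — ω₀ = 1/√(0.000726·1e-07) = 1.174e+05 rad/s.
Step 3 — f₀ = ω₀/(2π) = 1.868e+04 Hz.

f₀ = 1.868e+04 Hz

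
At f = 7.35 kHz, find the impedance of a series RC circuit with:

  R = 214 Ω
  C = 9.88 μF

Step 1 — Angular frequency: ω = 2π·f = 2π·7350 = 4.618e+04 rad/s.
Step 2 — Component impedances:
  R: Z = R = 214 Ω
  C: Z = 1/(jωC) = -j/(ω·C) = 0 - j2.192 Ω
Step 3 — Series combination: Z_total = R + C = 214 - j2.192 Ω = 214∠-0.6° Ω.

Z = 214 - j2.192 Ω = 214∠-0.6° Ω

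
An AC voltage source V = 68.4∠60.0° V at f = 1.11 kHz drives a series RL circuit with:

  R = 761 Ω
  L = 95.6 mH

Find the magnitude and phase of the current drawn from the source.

Step 1 — Angular frequency: ω = 2π·f = 2π·1110 = 6974 rad/s.
Step 2 — Component impedances:
  R: Z = R = 761 Ω
  L: Z = jωL = j·6974·0.0956 = 0 + j666.7 Ω
Step 3 — Series combination: Z_total = R + L = 761 + j666.7 Ω = 1012∠41.2° Ω.
Step 4 — Source phasor: V = 68.4∠60.0° V = 34.2 + j59.24 V.
Step 5 — Ohm's law: I = V / Z_total = (34.2 + j59.24) / (761 + j666.7) = 0.06401 + j0.02176 A.
Step 6 — Convert to polar: |I| = 0.0676 A, ∠I = 18.8°.

I = 0.0676∠18.8° A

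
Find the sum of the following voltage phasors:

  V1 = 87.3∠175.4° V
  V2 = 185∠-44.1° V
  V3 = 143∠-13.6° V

Step 1 — Convert each phasor to rectangular form:
  V1 = 87.3·(cos(175.4°) + j·sin(175.4°)) = -87.02 + j7.001 V
  V2 = 185·(cos(-44.1°) + j·sin(-44.1°)) = 132.9 - j128.7 V
  V3 = 143·(cos(-13.6°) + j·sin(-13.6°)) = 139 - j33.63 V
Step 2 — Sum components: V_total = 184.8 - j155.4 V.
Step 3 — Convert to polar: |V_total| = 241.5 V, ∠V_total = -40.1°.

V_total = 241.5∠-40.1° V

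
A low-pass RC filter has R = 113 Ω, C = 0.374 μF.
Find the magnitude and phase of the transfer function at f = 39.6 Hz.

Step 1 — Angular frequency: ω = 2π·39.6 = 248.8 rad/s.
Step 2 — Transfer function: H(jω) = 1/(1 + jωRC).
Step 3 — Denominator: 1 + jωRC = 1 + j·248.8·113·3.74e-07 = 1 + j0.01052.
Step 4 — H = 0.9999 - j0.01051.
Step 5 — Magnitude: |H| = 0.9999 (-0.0 dB); phase: φ = -0.6°.

|H| = 0.9999 (-0.0 dB), φ = -0.6°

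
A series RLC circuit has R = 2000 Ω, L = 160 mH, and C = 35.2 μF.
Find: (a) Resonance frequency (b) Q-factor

Step 1 — Resonance condition Im(Z)=0 gives ω₀ = 1/√(LC).
Step 2 — ω₀ = 1/√(0.16·3.52e-05) = 421.4 rad/s.
Step 3 — f₀ = ω₀/(2π) = 67.06 Hz.
Step 4 — Series Q: Q = ω₀L/R = 421.4·0.16/2000 = 0.03371.

(a) f₀ = 67.06 Hz  (b) Q = 0.03371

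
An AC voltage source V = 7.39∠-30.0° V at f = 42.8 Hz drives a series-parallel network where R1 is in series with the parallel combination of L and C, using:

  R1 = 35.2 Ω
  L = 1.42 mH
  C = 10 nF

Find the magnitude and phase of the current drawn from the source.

Step 1 — Angular frequency: ω = 2π·f = 2π·42.8 = 268.9 rad/s.
Step 2 — Component impedances:
  R1: Z = R = 35.2 Ω
  L: Z = jωL = j·268.9·0.00142 = 0 + j0.3819 Ω
  C: Z = 1/(jωC) = -j/(ω·C) = 0 - j3.719e+05 Ω
Step 3 — Parallel branch: L || C = 1/(1/L + 1/C) = 0 + j0.3819 Ω.
Step 4 — Series with R1: Z_total = R1 + (L || C) = 35.2 + j0.3819 Ω = 35.2∠0.6° Ω.
Step 5 — Source phasor: V = 7.39∠-30.0° V = 6.4 - j3.695 V.
Step 6 — Ohm's law: I = V / Z_total = (6.4 - j3.695) / (35.2 + j0.3819) = 0.1807 - j0.1069 A.
Step 7 — Convert to polar: |I| = 0.2099 A, ∠I = -30.6°.

I = 0.2099∠-30.6° A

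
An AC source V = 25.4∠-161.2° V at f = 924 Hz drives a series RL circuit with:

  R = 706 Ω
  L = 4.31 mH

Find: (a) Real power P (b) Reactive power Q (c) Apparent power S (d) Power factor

Step 1 — Angular frequency: ω = 2π·f = 2π·924 = 5806 rad/s.
Step 2 — Component impedances:
  R: Z = R = 706 Ω
  L: Z = jωL = j·5806·0.00431 = 0 + j25.02 Ω
Step 3 — Series combination: Z_total = R + L = 706 + j25.02 Ω = 706.4∠2.0° Ω.
Step 4 — Source phasor: V = 25.4∠-161.2° V = -24.04 - j8.186 V.
Step 5 — Current: I = V / Z = -0.03443 - j0.01037 A = 0.03595∠-163.2° A.
Step 6 — Complex power: S = V·I* = 0.9127 + j0.03235 VA.
Step 7 — Real power: P = Re(S) = 0.9127 W.
Step 8 — Reactive power: Q = Im(S) = 0.03235 VAR.
Step 9 — Apparent power: |S| = 0.9133 VA.
Step 10 — Power factor: PF = P/|S| = 0.9994 (lagging).

(a) P = 0.9127 W  (b) Q = 0.03235 VAR  (c) S = 0.9133 VA  (d) PF = 0.9994 (lagging)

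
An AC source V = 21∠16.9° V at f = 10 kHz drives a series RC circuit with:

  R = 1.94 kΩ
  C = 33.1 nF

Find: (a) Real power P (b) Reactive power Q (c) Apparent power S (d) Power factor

Step 1 — Angular frequency: ω = 2π·f = 2π·1e+04 = 6.283e+04 rad/s.
Step 2 — Component impedances:
  R: Z = R = 1940 Ω
  C: Z = 1/(jωC) = -j/(ω·C) = 0 - j480.8 Ω
Step 3 — Series combination: Z_total = R + C = 1940 - j480.8 Ω = 1999∠-13.9° Ω.
Step 4 — Source phasor: V = 21∠16.9° V = 20.09 + j6.105 V.
Step 5 — Current: I = V / Z = 0.009023 + j0.005383 A = 0.01051∠30.8° A.
Step 6 — Complex power: S = V·I* = 0.2142 - j0.05308 VA.
Step 7 — Real power: P = Re(S) = 0.2142 W.
Step 8 — Reactive power: Q = Im(S) = -0.05308 VAR.
Step 9 — Apparent power: |S| = 0.2206 VA.
Step 10 — Power factor: PF = P/|S| = 0.9706 (leading).

(a) P = 0.2142 W  (b) Q = -0.05308 VAR  (c) S = 0.2206 VA  (d) PF = 0.9706 (leading)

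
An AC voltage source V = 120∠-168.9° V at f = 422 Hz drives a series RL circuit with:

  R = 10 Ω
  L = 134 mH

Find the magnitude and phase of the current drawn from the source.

Step 1 — Angular frequency: ω = 2π·f = 2π·422 = 2652 rad/s.
Step 2 — Component impedances:
  R: Z = R = 10 Ω
  L: Z = jωL = j·2652·0.134 = 0 + j355.3 Ω
Step 3 — Series combination: Z_total = R + L = 10 + j355.3 Ω = 355.4∠88.4° Ω.
Step 4 — Source phasor: V = 120∠-168.9° V = -117.8 - j23.1 V.
Step 5 — Ohm's law: I = V / Z_total = (-117.8 - j23.1) / (10 + j355.3) = -0.07429 + j0.3293 A.
Step 6 — Convert to polar: |I| = 0.3376 A, ∠I = 102.7°.

I = 0.3376∠102.7° A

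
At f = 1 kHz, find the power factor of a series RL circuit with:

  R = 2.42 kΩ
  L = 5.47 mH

Step 1 — Angular frequency: ω = 2π·f = 2π·1000 = 6283 rad/s.
Step 2 — Component impedances:
  R: Z = R = 2420 Ω
  L: Z = jωL = j·6283·0.00547 = 0 + j34.37 Ω
Step 3 — Series combination: Z_total = R + L = 2420 + j34.37 Ω = 2420∠0.8° Ω.
Step 4 — Power factor: PF = cos(φ) = Re(Z)/|Z| = 2420/2420.2 = 0.9999.
Step 5 — Type: Im(Z) = 34.37 ⇒ lagging (phase φ = 0.8°).

PF = 0.9999 (lagging, φ = 0.8°)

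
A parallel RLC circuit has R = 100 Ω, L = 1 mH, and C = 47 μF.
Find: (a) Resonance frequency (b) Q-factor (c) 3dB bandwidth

Step 1 — Resonance: ω₀ = 1/√(LC) = 1/√(0.001·4.7e-05) = 4613 rad/s.
Step 2 — f₀ = ω₀/(2π) = 734.1 Hz.
Step 3 — Parallel Q: Q = R/(ω₀L) = 100/(4613·0.001) = 21.68.
Step 4 — Bandwidth: Δω = ω₀/Q = 212.8 rad/s; BW = Δω/(2π) = 33.86 Hz.

(a) f₀ = 734.1 Hz  (b) Q = 21.68  (c) BW = 33.86 Hz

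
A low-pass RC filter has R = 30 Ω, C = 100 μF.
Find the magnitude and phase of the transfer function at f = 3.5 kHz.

Step 1 — Angular frequency: ω = 2π·3500 = 2.199e+04 rad/s.
Step 2 — Transfer function: H(jω) = 1/(1 + jωRC).
Step 3 — Denominator: 1 + jωRC = 1 + j·2.199e+04·30·0.0001 = 1 + j65.97.
Step 4 — H = 0.0002297 - j0.01515.
Step 5 — Magnitude: |H| = 0.01516 (-36.4 dB); phase: φ = -89.1°.

|H| = 0.01516 (-36.4 dB), φ = -89.1°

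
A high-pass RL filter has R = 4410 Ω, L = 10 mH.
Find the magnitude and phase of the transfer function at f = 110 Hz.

Step 1 — Angular frequency: ω = 2π·110 = 691.2 rad/s.
Step 2 — Transfer function: H(jω) = jωL/(R + jωL).
Step 3 — Numerator jωL = j·6.912; denominator R + jωL = 4410 + j6.912.
Step 4 — H = 2.456e-06 + j0.001567.
Step 5 — Magnitude: |H| = 0.001567 (-56.1 dB); phase: φ = 89.9°.

|H| = 0.001567 (-56.1 dB), φ = 89.9°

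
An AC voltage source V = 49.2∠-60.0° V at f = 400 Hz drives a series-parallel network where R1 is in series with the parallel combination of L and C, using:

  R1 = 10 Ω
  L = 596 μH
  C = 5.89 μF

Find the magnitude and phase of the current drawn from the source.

Step 1 — Angular frequency: ω = 2π·f = 2π·400 = 2513 rad/s.
Step 2 — Component impedances:
  R1: Z = R = 10 Ω
  L: Z = jωL = j·2513·0.000596 = 0 + j1.498 Ω
  C: Z = 1/(jωC) = -j/(ω·C) = 0 - j67.55 Ω
Step 3 — Parallel branch: L || C = 1/(1/L + 1/C) = 0 + j1.532 Ω.
Step 4 — Series with R1: Z_total = R1 + (L || C) = 10 + j1.532 Ω = 10.12∠8.7° Ω.
Step 5 — Source phasor: V = 49.2∠-60.0° V = 24.6 - j42.61 V.
Step 6 — Ohm's law: I = V / Z_total = (24.6 - j42.61) / (10 + j1.532) = 1.766 - j4.531 A.
Step 7 — Convert to polar: |I| = 4.863 A, ∠I = -68.7°.

I = 4.863∠-68.7° A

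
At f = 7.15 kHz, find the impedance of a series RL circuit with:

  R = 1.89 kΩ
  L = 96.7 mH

Step 1 — Angular frequency: ω = 2π·f = 2π·7150 = 4.492e+04 rad/s.
Step 2 — Component impedances:
  R: Z = R = 1890 Ω
  L: Z = jωL = j·4.492e+04·0.0967 = 0 + j4344 Ω
Step 3 — Series combination: Z_total = R + L = 1890 + j4344 Ω = 4738∠66.5° Ω.

Z = 1890 + j4344 Ω = 4738∠66.5° Ω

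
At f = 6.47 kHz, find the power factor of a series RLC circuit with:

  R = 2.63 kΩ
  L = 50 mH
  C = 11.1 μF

Step 1 — Angular frequency: ω = 2π·f = 2π·6470 = 4.065e+04 rad/s.
Step 2 — Component impedances:
  R: Z = R = 2630 Ω
  L: Z = jωL = j·4.065e+04·0.05 = 0 + j2033 Ω
  C: Z = 1/(jωC) = -j/(ω·C) = 0 - j2.216 Ω
Step 3 — Series combination: Z_total = R + L + C = 2630 + j2030 Ω = 3323∠37.7° Ω.
Step 4 — Power factor: PF = cos(φ) = Re(Z)/|Z| = 2630/3322.56 = 0.7916.
Step 5 — Type: Im(Z) = 2030 ⇒ lagging (phase φ = 37.7°).

PF = 0.7916 (lagging, φ = 37.7°)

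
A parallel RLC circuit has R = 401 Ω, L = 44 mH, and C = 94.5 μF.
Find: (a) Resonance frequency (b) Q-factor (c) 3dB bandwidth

Step 1 — Resonance: ω₀ = 1/√(LC) = 1/√(0.044·9.45e-05) = 490.4 rad/s.
Step 2 — f₀ = ω₀/(2π) = 78.05 Hz.
Step 3 — Parallel Q: Q = R/(ω₀L) = 401/(490.4·0.044) = 18.58.
Step 4 — Bandwidth: Δω = ω₀/Q = 26.39 rad/s; BW = Δω/(2π) = 4.2 Hz.

(a) f₀ = 78.05 Hz  (b) Q = 18.58  (c) BW = 4.2 Hz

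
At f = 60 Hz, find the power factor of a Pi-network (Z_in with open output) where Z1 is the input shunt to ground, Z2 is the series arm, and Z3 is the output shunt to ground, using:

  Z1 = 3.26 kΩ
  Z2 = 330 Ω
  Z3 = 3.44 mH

Step 1 — Angular frequency: ω = 2π·f = 2π·60 = 377 rad/s.
Step 2 — Component impedances:
  Z1: Z = R = 3260 Ω
  Z2: Z = R = 330 Ω
  Z3: Z = jωL = j·377·0.00344 = 0 + j1.297 Ω
Step 3 — With open output, the series arm Z2 and the output shunt Z3 appear in series to ground: Z2 + Z3 = 330 + j1.297 Ω.
Step 4 — Parallel with input shunt Z1: Z_in = Z1 || (Z2 + Z3) = 299.7 + j1.069 Ω = 299.7∠0.2° Ω.
Step 5 — Power factor: PF = cos(φ) = Re(Z)/|Z| = 299.7/299.7 = 1.
Step 6 — Type: Im(Z) = 1.069 ⇒ lagging (phase φ = 0.2°).

PF = 1 (lagging, φ = 0.2°)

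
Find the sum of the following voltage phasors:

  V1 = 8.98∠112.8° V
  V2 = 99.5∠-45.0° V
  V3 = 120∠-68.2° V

Step 1 — Convert each phasor to rectangular form:
  V1 = 8.98·(cos(112.8°) + j·sin(112.8°)) = -3.48 + j8.278 V
  V2 = 99.5·(cos(-45.0°) + j·sin(-45.0°)) = 70.36 - j70.36 V
  V3 = 120·(cos(-68.2°) + j·sin(-68.2°)) = 44.56 - j111.4 V
Step 2 — Sum components: V_total = 111.4 - j173.5 V.
Step 3 — Convert to polar: |V_total| = 206.2 V, ∠V_total = -57.3°.

V_total = 206.2∠-57.3° V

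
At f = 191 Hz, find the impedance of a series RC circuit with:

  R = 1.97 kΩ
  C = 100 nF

Step 1 — Angular frequency: ω = 2π·f = 2π·191 = 1200 rad/s.
Step 2 — Component impedances:
  R: Z = R = 1970 Ω
  C: Z = 1/(jωC) = -j/(ω·C) = 0 - j8333 Ω
Step 3 — Series combination: Z_total = R + C = 1970 - j8333 Ω = 8562∠-76.7° Ω.

Z = 1970 - j8333 Ω = 8562∠-76.7° Ω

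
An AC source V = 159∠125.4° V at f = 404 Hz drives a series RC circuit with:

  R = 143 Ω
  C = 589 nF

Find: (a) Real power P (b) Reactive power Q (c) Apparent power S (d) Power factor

Step 1 — Angular frequency: ω = 2π·f = 2π·404 = 2538 rad/s.
Step 2 — Component impedances:
  R: Z = R = 143 Ω
  C: Z = 1/(jωC) = -j/(ω·C) = 0 - j668.8 Ω
Step 3 — Series combination: Z_total = R + C = 143 - j668.8 Ω = 684∠-77.9° Ω.
Step 4 — Source phasor: V = 159∠125.4° V = -92.11 + j129.6 V.
Step 5 — Current: I = V / Z = -0.2135 - j0.09207 A = 0.2325∠-156.7° A.
Step 6 — Complex power: S = V·I* = 7.728 - j36.15 VA.
Step 7 — Real power: P = Re(S) = 7.728 W.
Step 8 — Reactive power: Q = Im(S) = -36.15 VAR.
Step 9 — Apparent power: |S| = 36.96 VA.
Step 10 — Power factor: PF = P/|S| = 0.2091 (leading).

(a) P = 7.728 W  (b) Q = -36.15 VAR  (c) S = 36.96 VA  (d) PF = 0.2091 (leading)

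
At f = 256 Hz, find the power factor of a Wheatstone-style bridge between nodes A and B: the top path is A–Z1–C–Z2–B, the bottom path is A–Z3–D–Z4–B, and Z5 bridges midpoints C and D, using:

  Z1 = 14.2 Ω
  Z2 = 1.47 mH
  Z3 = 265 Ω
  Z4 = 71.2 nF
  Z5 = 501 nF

Step 1 — Angular frequency: ω = 2π·f = 2π·256 = 1608 rad/s.
Step 2 — Component impedances:
  Z1: Z = R = 14.2 Ω
  Z2: Z = jωL = j·1608·0.00147 = 0 + j2.364 Ω
  Z3: Z = R = 265 Ω
  Z4: Z = 1/(jωC) = -j/(ω·C) = 0 - j8732 Ω
  Z5: Z = 1/(jωC) = -j/(ω·C) = 0 - j1241 Ω
Step 3 — Bridge requires nodal analysis (the Z5 bridge couples midpoints C and D, so the two paths cannot be reduced to a simple series/parallel combination). Setting node B to ground and injecting 1 A at node A, the 3-node admittance system at A, C, D solves to V_A = Z_AB = 14.16 + j2.189 Ω = 14.33∠8.8° Ω.
Step 4 — Power factor: PF = cos(φ) = Re(Z)/|Z| = 14.1625/14.3307 = 0.9883.
Step 5 — Type: Im(Z) = 2.189 ⇒ lagging (phase φ = 8.8°).

PF = 0.9883 (lagging, φ = 8.8°)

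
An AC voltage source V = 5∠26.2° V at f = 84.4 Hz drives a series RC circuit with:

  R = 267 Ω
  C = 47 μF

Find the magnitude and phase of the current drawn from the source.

Step 1 — Angular frequency: ω = 2π·f = 2π·84.4 = 530.3 rad/s.
Step 2 — Component impedances:
  R: Z = R = 267 Ω
  C: Z = 1/(jωC) = -j/(ω·C) = 0 - j40.12 Ω
Step 3 — Series combination: Z_total = R + C = 267 - j40.12 Ω = 270∠-8.5° Ω.
Step 4 — Source phasor: V = 5∠26.2° V = 4.486 + j2.208 V.
Step 5 — Ohm's law: I = V / Z_total = (4.486 + j2.208) / (267 - j40.12) = 0.01522 + j0.01055 A.
Step 6 — Convert to polar: |I| = 0.01852 A, ∠I = 34.7°.

I = 0.01852∠34.7° A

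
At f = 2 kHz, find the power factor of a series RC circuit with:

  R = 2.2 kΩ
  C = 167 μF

Step 1 — Angular frequency: ω = 2π·f = 2π·2000 = 1.257e+04 rad/s.
Step 2 — Component impedances:
  R: Z = R = 2200 Ω
  C: Z = 1/(jωC) = -j/(ω·C) = 0 - j0.4765 Ω
Step 3 — Series combination: Z_total = R + C = 2200 - j0.4765 Ω = 2200∠-0.0° Ω.
Step 4 — Power factor: PF = cos(φ) = Re(Z)/|Z| = 2200/2200 = 1.
Step 5 — Type: Im(Z) = -0.4765 ⇒ leading (phase φ = -0.0°).

PF = 1 (leading, φ = -0.0°)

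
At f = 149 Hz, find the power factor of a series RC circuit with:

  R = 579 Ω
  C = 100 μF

Step 1 — Angular frequency: ω = 2π·f = 2π·149 = 936.2 rad/s.
Step 2 — Component impedances:
  R: Z = R = 579 Ω
  C: Z = 1/(jωC) = -j/(ω·C) = 0 - j10.68 Ω
Step 3 — Series combination: Z_total = R + C = 579 - j10.68 Ω = 579.1∠-1.1° Ω.
Step 4 — Power factor: PF = cos(φ) = Re(Z)/|Z| = 579/579.1 = 0.9998.
Step 5 — Type: Im(Z) = -10.68 ⇒ leading (phase φ = -1.1°).

PF = 0.9998 (leading, φ = -1.1°)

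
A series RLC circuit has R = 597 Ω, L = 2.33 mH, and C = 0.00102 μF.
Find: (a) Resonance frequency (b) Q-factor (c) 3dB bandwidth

Step 1 — Resonance: ω₀ = 1/√(LC) = 1/√(0.00233·1.02e-09) = 6.487e+05 rad/s.
Step 2 — f₀ = ω₀/(2π) = 1.032e+05 Hz.
Step 3 — Series Q: Q = ω₀L/R = 6.487e+05·0.00233/597 = 2.532.
Step 4 — Bandwidth: Δω = ω₀/Q = 2.562e+05 rad/s; BW = Δω/(2π) = 4.078e+04 Hz.

(a) f₀ = 1.032e+05 Hz  (b) Q = 2.532  (c) BW = 4.078e+04 Hz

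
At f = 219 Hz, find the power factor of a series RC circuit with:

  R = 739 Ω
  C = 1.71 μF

Step 1 — Angular frequency: ω = 2π·f = 2π·219 = 1376 rad/s.
Step 2 — Component impedances:
  R: Z = R = 739 Ω
  C: Z = 1/(jωC) = -j/(ω·C) = 0 - j425 Ω
Step 3 — Series combination: Z_total = R + C = 739 - j425 Ω = 852.5∠-29.9° Ω.
Step 4 — Power factor: PF = cos(φ) = Re(Z)/|Z| = 739/852.5 = 0.8669.
Step 5 — Type: Im(Z) = -425 ⇒ leading (phase φ = -29.9°).

PF = 0.8669 (leading, φ = -29.9°)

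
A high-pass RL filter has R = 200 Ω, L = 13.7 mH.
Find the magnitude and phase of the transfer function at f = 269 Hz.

Step 1 — Angular frequency: ω = 2π·269 = 1690 rad/s.
Step 2 — Transfer function: H(jω) = jωL/(R + jωL).
Step 3 — Numerator jωL = j·23.16; denominator R + jωL = 200 + j23.16.
Step 4 — H = 0.01323 + j0.1142.
Step 5 — Magnitude: |H| = 0.115 (-18.8 dB); phase: φ = 83.4°.

|H| = 0.115 (-18.8 dB), φ = 83.4°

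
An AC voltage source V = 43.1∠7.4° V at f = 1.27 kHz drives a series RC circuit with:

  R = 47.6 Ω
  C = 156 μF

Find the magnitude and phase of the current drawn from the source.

Step 1 — Angular frequency: ω = 2π·f = 2π·1270 = 7980 rad/s.
Step 2 — Component impedances:
  R: Z = R = 47.6 Ω
  C: Z = 1/(jωC) = -j/(ω·C) = 0 - j0.8033 Ω
Step 3 — Series combination: Z_total = R + C = 47.6 - j0.8033 Ω = 47.61∠-1.0° Ω.
Step 4 — Source phasor: V = 43.1∠7.4° V = 42.74 + j5.551 V.
Step 5 — Ohm's law: I = V / Z_total = (42.74 + j5.551) / (47.6 - j0.8033) = 0.8957 + j0.1317 A.
Step 6 — Convert to polar: |I| = 0.9053 A, ∠I = 8.4°.

I = 0.9053∠8.4° A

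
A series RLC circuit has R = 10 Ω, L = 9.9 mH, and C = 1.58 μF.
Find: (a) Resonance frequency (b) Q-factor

Step 1 — Resonance condition Im(Z)=0 gives ω₀ = 1/√(LC).
Step 2 — ω₀ = 1/√(0.0099·1.58e-06) = 7996 rad/s.
Step 3 — f₀ = ω₀/(2π) = 1273 Hz.
Step 4 — Series Q: Q = ω₀L/R = 7996·0.0099/10 = 7.916.

(a) f₀ = 1273 Hz  (b) Q = 7.916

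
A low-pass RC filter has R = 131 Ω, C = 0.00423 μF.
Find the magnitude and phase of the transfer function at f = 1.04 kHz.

Step 1 — Angular frequency: ω = 2π·1040 = 6535 rad/s.
Step 2 — Transfer function: H(jω) = 1/(1 + jωRC).
Step 3 — Denominator: 1 + jωRC = 1 + j·6535·131·4.23e-09 = 1 + j0.003621.
Step 4 — H = 1 - j0.003621.
Step 5 — Magnitude: |H| = 1 (-0.0 dB); phase: φ = -0.2°.

|H| = 1 (-0.0 dB), φ = -0.2°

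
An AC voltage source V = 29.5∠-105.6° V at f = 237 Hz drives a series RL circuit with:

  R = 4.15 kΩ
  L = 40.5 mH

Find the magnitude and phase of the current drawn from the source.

Step 1 — Angular frequency: ω = 2π·f = 2π·237 = 1489 rad/s.
Step 2 — Component impedances:
  R: Z = R = 4150 Ω
  L: Z = jωL = j·1489·0.0405 = 0 + j60.31 Ω
Step 3 — Series combination: Z_total = R + L = 4150 + j60.31 Ω = 4150∠0.8° Ω.
Step 4 — Source phasor: V = 29.5∠-105.6° V = -7.933 - j28.41 V.
Step 5 — Ohm's law: I = V / Z_total = (-7.933 - j28.41) / (4150 + j60.31) = -0.002011 - j0.006817 A.
Step 6 — Convert to polar: |I| = 0.007108 A, ∠I = -106.4°.

I = 0.007108∠-106.4° A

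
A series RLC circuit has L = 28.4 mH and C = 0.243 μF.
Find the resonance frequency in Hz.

Step 1 — Resonance condition Im(Z)=0 gives ω₀ = 1/√(LC).
Step 2 — ω₀ = 1/√(0.0284·2.43e-07) = 1.204e+04 rad/s.
Step 3 — f₀ = ω₀/(2π) = 1916 Hz.

f₀ = 1916 Hz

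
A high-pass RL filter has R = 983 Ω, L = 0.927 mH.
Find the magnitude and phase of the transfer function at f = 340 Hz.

Step 1 — Angular frequency: ω = 2π·340 = 2136 rad/s.
Step 2 — Transfer function: H(jω) = jωL/(R + jωL).
Step 3 — Numerator jωL = j·1.98; denominator R + jωL = 983 + j1.98.
Step 4 — H = 4.059e-06 + j0.002015.
Step 5 — Magnitude: |H| = 0.002015 (-53.9 dB); phase: φ = 89.9°.

|H| = 0.002015 (-53.9 dB), φ = 89.9°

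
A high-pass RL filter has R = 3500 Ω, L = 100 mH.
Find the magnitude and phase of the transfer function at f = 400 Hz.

Step 1 — Angular frequency: ω = 2π·400 = 2513 rad/s.
Step 2 — Transfer function: H(jω) = jωL/(R + jωL).
Step 3 — Numerator jωL = j·251.3; denominator R + jωL = 3500 + j251.3.
Step 4 — H = 0.00513 + j0.07144.
Step 5 — Magnitude: |H| = 0.07162 (-22.9 dB); phase: φ = 85.9°.

|H| = 0.07162 (-22.9 dB), φ = 85.9°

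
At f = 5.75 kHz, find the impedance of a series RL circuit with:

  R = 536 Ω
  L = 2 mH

Step 1 — Angular frequency: ω = 2π·f = 2π·5750 = 3.613e+04 rad/s.
Step 2 — Component impedances:
  R: Z = R = 536 Ω
  L: Z = jωL = j·3.613e+04·0.002 = 0 + j72.26 Ω
Step 3 — Series combination: Z_total = R + L = 536 + j72.26 Ω = 540.8∠7.7° Ω.

Z = 536 + j72.26 Ω = 540.8∠7.7° Ω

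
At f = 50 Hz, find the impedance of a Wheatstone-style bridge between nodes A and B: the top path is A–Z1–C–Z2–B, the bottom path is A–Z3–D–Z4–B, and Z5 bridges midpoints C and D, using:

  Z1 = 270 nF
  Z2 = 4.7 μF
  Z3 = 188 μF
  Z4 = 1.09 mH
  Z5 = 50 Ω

Step 1 — Angular frequency: ω = 2π·f = 2π·50 = 314.2 rad/s.
Step 2 — Component impedances:
  Z1: Z = 1/(jωC) = -j/(ω·C) = 0 - j1.179e+04 Ω
  Z2: Z = 1/(jωC) = -j/(ω·C) = 0 - j677.3 Ω
  Z3: Z = 1/(jωC) = -j/(ω·C) = 0 - j16.93 Ω
  Z4: Z = jωL = j·314.2·0.00109 = 0 + j0.3424 Ω
  Z5: Z = R = 50 Ω
Step 3 — Bridge requires nodal analysis (the Z5 bridge couples midpoints C and D, so the two paths cannot be reduced to a simple series/parallel combination). Setting node B to ground and injecting 1 A at node A, the 3-node admittance system at A, C, D solves to V_A = Z_AB = 0.000187 - j16.56 Ω = 16.56∠-90.0° Ω.

Z = 0.000187 - j16.56 Ω = 16.56∠-90.0° Ω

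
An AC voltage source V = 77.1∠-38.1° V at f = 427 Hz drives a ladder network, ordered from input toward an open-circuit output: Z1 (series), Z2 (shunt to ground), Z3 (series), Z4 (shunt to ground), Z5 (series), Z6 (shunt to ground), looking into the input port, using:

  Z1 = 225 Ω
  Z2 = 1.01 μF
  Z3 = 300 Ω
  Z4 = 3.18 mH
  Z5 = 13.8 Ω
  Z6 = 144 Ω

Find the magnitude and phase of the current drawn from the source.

Step 1 — Angular frequency: ω = 2π·f = 2π·427 = 2683 rad/s.
Step 2 — Component impedances:
  Z1: Z = R = 225 Ω
  Z2: Z = 1/(jωC) = -j/(ω·C) = 0 - j369 Ω
  Z3: Z = R = 300 Ω
  Z4: Z = jωL = j·2683·0.00318 = 0 + j8.532 Ω
  Z5: Z = R = 13.8 Ω
  Z6: Z = R = 144 Ω
Step 3 — Ladder network (open output): work backward from the far end, alternating series and parallel combinations. Z_in = 410.8 - j146.1 Ω = 436∠-19.6° Ω.
Step 4 — Source phasor: V = 77.1∠-38.1° V = 60.67 - j47.57 V.
Step 5 — Ohm's law: I = V / Z_total = (60.67 - j47.57) / (410.8 - j146.1) = 0.1677 - j0.05617 A.
Step 6 — Convert to polar: |I| = 0.1768 A, ∠I = -18.5°.

I = 0.1768∠-18.5° A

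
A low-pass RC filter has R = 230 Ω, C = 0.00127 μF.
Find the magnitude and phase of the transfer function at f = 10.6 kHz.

Step 1 — Angular frequency: ω = 2π·1.06e+04 = 6.66e+04 rad/s.
Step 2 — Transfer function: H(jω) = 1/(1 + jωRC).
Step 3 — Denominator: 1 + jωRC = 1 + j·6.66e+04·230·1.27e-09 = 1 + j0.01945.
Step 4 — H = 0.9996 - j0.01945.
Step 5 — Magnitude: |H| = 0.9998 (-0.0 dB); phase: φ = -1.1°.

|H| = 0.9998 (-0.0 dB), φ = -1.1°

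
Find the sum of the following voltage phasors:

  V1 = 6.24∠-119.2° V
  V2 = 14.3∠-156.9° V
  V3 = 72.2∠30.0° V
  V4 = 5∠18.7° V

Step 1 — Convert each phasor to rectangular form:
  V1 = 6.24·(cos(-119.2°) + j·sin(-119.2°)) = -3.044 - j5.447 V
  V2 = 14.3·(cos(-156.9°) + j·sin(-156.9°)) = -13.15 - j5.61 V
  V3 = 72.2·(cos(30.0°) + j·sin(30.0°)) = 62.53 + j36.1 V
  V4 = 5·(cos(18.7°) + j·sin(18.7°)) = 4.736 + j1.603 V
Step 2 — Sum components: V_total = 51.07 + j26.65 V.
Step 3 — Convert to polar: |V_total| = 57.6 V, ∠V_total = 27.6°.

V_total = 57.6∠27.6° V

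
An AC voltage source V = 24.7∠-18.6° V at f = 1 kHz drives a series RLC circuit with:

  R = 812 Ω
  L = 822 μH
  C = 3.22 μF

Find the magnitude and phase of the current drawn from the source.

Step 1 — Angular frequency: ω = 2π·f = 2π·1000 = 6283 rad/s.
Step 2 — Component impedances:
  R: Z = R = 812 Ω
  L: Z = jωL = j·6283·0.000822 = 0 + j5.165 Ω
  C: Z = 1/(jωC) = -j/(ω·C) = 0 - j49.43 Ω
Step 3 — Series combination: Z_total = R + L + C = 812 - j44.26 Ω = 813.2∠-3.1° Ω.
Step 4 — Source phasor: V = 24.7∠-18.6° V = 23.41 - j7.878 V.
Step 5 — Ohm's law: I = V / Z_total = (23.41 - j7.878) / (812 - j44.26) = 0.02927 - j0.008107 A.
Step 6 — Convert to polar: |I| = 0.03037 A, ∠I = -15.5°.

I = 0.03037∠-15.5° A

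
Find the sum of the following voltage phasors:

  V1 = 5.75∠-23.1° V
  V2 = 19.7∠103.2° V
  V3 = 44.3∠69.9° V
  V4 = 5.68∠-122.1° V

Step 1 — Convert each phasor to rectangular form:
  V1 = 5.75·(cos(-23.1°) + j·sin(-23.1°)) = 5.289 - j2.256 V
  V2 = 19.7·(cos(103.2°) + j·sin(103.2°)) = -4.499 + j19.18 V
  V3 = 44.3·(cos(69.9°) + j·sin(69.9°)) = 15.22 + j41.6 V
  V4 = 5.68·(cos(-122.1°) + j·sin(-122.1°)) = -3.018 - j4.812 V
Step 2 — Sum components: V_total = 13 + j53.71 V.
Step 3 — Convert to polar: |V_total| = 55.26 V, ∠V_total = 76.4°.

V_total = 55.26∠76.4° V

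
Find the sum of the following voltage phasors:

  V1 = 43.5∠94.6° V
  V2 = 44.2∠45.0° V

Step 1 — Convert each phasor to rectangular form:
  V1 = 43.5·(cos(94.6°) + j·sin(94.6°)) = -3.489 + j43.36 V
  V2 = 44.2·(cos(45.0°) + j·sin(45.0°)) = 31.25 + j31.25 V
Step 2 — Sum components: V_total = 27.77 + j74.61 V.
Step 3 — Convert to polar: |V_total| = 79.61 V, ∠V_total = 69.6°.

V_total = 79.61∠69.6° V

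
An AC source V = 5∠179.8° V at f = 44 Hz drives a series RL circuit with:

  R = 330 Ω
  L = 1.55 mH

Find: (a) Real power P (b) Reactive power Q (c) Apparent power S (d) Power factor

Step 1 — Angular frequency: ω = 2π·f = 2π·44 = 276.5 rad/s.
Step 2 — Component impedances:
  R: Z = R = 330 Ω
  L: Z = jωL = j·276.5·0.00155 = 0 + j0.4285 Ω
Step 3 — Series combination: Z_total = R + L = 330 + j0.4285 Ω = 330∠0.1° Ω.
Step 4 — Source phasor: V = 5∠179.8° V = -5 + j0.01745 V.
Step 5 — Current: I = V / Z = -0.01515 + j7.256e-05 A = 0.01515∠179.7° A.
Step 6 — Complex power: S = V·I* = 0.07576 + j9.837e-05 VA.
Step 7 — Real power: P = Re(S) = 0.07576 W.
Step 8 — Reactive power: Q = Im(S) = 9.837e-05 VAR.
Step 9 — Apparent power: |S| = 0.07576 VA.
Step 10 — Power factor: PF = P/|S| = 1 (lagging).

(a) P = 0.07576 W  (b) Q = 9.837e-05 VAR  (c) S = 0.07576 VA  (d) PF = 1 (lagging)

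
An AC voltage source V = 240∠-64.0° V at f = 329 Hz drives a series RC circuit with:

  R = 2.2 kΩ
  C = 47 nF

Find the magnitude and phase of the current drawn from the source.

Step 1 — Angular frequency: ω = 2π·f = 2π·329 = 2067 rad/s.
Step 2 — Component impedances:
  R: Z = R = 2200 Ω
  C: Z = 1/(jωC) = -j/(ω·C) = 0 - j1.029e+04 Ω
Step 3 — Series combination: Z_total = R + C = 2200 - j1.029e+04 Ω = 1.053e+04∠-77.9° Ω.
Step 4 — Source phasor: V = 240∠-64.0° V = 105.2 - j215.7 V.
Step 5 — Ohm's law: I = V / Z_total = (105.2 - j215.7) / (2200 - j1.029e+04) = 0.02213 + j0.005491 A.
Step 6 — Convert to polar: |I| = 0.0228 A, ∠I = 13.9°.

I = 0.0228∠13.9° A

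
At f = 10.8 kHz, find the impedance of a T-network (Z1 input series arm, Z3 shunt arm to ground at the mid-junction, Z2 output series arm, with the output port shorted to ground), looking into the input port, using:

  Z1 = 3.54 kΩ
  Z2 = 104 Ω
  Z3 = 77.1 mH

Step 1 — Angular frequency: ω = 2π·f = 2π·1.08e+04 = 6.786e+04 rad/s.
Step 2 — Component impedances:
  Z1: Z = R = 3540 Ω
  Z2: Z = R = 104 Ω
  Z3: Z = jωL = j·6.786e+04·0.0771 = 0 + j5232 Ω
Step 3 — With the output port shorted to ground, the output series arm Z2 runs from the junction to ground; the shunt arm Z3 also runs from the junction to ground. They appear in parallel: Z3 || Z2 = 104 + j2.067 Ω.
Step 4 — Series with input arm Z1: Z_in = Z1 + (Z3 || Z2) = 3644 + j2.067 Ω = 3644∠0.0° Ω.

Z = 3644 + j2.067 Ω = 3644∠0.0° Ω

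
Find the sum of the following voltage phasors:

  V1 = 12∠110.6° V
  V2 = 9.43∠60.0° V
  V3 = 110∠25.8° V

Step 1 — Convert each phasor to rectangular form:
  V1 = 12·(cos(110.6°) + j·sin(110.6°)) = -4.222 + j11.23 V
  V2 = 9.43·(cos(60.0°) + j·sin(60.0°)) = 4.715 + j8.167 V
  V3 = 110·(cos(25.8°) + j·sin(25.8°)) = 99.04 + j47.88 V
Step 2 — Sum components: V_total = 99.53 + j67.27 V.
Step 3 — Convert to polar: |V_total| = 120.1 V, ∠V_total = 34.1°.

V_total = 120.1∠34.1° V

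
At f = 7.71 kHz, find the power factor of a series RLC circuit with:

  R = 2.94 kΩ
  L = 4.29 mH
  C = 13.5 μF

Step 1 — Angular frequency: ω = 2π·f = 2π·7710 = 4.844e+04 rad/s.
Step 2 — Component impedances:
  R: Z = R = 2940 Ω
  L: Z = jωL = j·4.844e+04·0.00429 = 0 + j207.8 Ω
  C: Z = 1/(jωC) = -j/(ω·C) = 0 - j1.529 Ω
Step 3 — Series combination: Z_total = R + L + C = 2940 + j206.3 Ω = 2947∠4.0° Ω.
Step 4 — Power factor: PF = cos(φ) = Re(Z)/|Z| = 2940/2947.23 = 0.9975.
Step 5 — Type: Im(Z) = 206.3 ⇒ lagging (phase φ = 4.0°).

PF = 0.9975 (lagging, φ = 4.0°)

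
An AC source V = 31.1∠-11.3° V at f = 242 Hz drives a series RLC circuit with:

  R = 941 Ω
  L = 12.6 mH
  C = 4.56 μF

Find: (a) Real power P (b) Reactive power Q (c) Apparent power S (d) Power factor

Step 1 — Angular frequency: ω = 2π·f = 2π·242 = 1521 rad/s.
Step 2 — Component impedances:
  R: Z = R = 941 Ω
  L: Z = jωL = j·1521·0.0126 = 0 + j19.16 Ω
  C: Z = 1/(jωC) = -j/(ω·C) = 0 - j144.2 Ω
Step 3 — Series combination: Z_total = R + L + C = 941 - j125.1 Ω = 949.3∠-7.6° Ω.
Step 4 — Source phasor: V = 31.1∠-11.3° V = 30.5 - j6.094 V.
Step 5 — Current: I = V / Z = 0.03269 - j0.002131 A = 0.03276∠-3.7° A.
Step 6 — Complex power: S = V·I* = 1.01 - j0.1342 VA.
Step 7 — Real power: P = Re(S) = 1.01 W.
Step 8 — Reactive power: Q = Im(S) = -0.1342 VAR.
Step 9 — Apparent power: |S| = 1.019 VA.
Step 10 — Power factor: PF = P/|S| = 0.9913 (leading).

(a) P = 1.01 W  (b) Q = -0.1342 VAR  (c) S = 1.019 VA  (d) PF = 0.9913 (leading)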